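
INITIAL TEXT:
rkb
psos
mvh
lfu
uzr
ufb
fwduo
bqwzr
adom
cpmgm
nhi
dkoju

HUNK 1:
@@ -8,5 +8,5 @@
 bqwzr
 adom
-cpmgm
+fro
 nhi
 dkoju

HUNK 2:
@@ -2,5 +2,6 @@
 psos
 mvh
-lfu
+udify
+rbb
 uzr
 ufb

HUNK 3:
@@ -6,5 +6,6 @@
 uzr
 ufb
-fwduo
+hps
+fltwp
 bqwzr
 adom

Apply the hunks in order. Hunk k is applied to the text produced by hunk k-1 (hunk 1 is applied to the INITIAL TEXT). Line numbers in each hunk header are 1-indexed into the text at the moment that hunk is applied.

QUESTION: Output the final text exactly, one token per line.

Hunk 1: at line 8 remove [cpmgm] add [fro] -> 12 lines: rkb psos mvh lfu uzr ufb fwduo bqwzr adom fro nhi dkoju
Hunk 2: at line 2 remove [lfu] add [udify,rbb] -> 13 lines: rkb psos mvh udify rbb uzr ufb fwduo bqwzr adom fro nhi dkoju
Hunk 3: at line 6 remove [fwduo] add [hps,fltwp] -> 14 lines: rkb psos mvh udify rbb uzr ufb hps fltwp bqwzr adom fro nhi dkoju

Answer: rkb
psos
mvh
udify
rbb
uzr
ufb
hps
fltwp
bqwzr
adom
fro
nhi
dkoju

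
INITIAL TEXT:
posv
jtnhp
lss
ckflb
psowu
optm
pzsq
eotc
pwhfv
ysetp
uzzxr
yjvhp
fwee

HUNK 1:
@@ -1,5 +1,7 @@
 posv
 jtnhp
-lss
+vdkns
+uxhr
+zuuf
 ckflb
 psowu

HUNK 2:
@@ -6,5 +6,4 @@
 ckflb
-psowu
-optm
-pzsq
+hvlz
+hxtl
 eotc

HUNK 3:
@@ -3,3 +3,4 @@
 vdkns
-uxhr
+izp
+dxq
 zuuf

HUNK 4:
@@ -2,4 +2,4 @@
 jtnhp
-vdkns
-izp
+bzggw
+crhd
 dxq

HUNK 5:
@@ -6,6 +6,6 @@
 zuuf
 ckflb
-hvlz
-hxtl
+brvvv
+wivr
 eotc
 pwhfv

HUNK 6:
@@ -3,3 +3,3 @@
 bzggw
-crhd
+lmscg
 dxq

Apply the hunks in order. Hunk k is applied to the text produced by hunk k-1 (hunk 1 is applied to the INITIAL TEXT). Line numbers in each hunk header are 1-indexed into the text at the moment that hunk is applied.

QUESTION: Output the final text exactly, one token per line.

Hunk 1: at line 1 remove [lss] add [vdkns,uxhr,zuuf] -> 15 lines: posv jtnhp vdkns uxhr zuuf ckflb psowu optm pzsq eotc pwhfv ysetp uzzxr yjvhp fwee
Hunk 2: at line 6 remove [psowu,optm,pzsq] add [hvlz,hxtl] -> 14 lines: posv jtnhp vdkns uxhr zuuf ckflb hvlz hxtl eotc pwhfv ysetp uzzxr yjvhp fwee
Hunk 3: at line 3 remove [uxhr] add [izp,dxq] -> 15 lines: posv jtnhp vdkns izp dxq zuuf ckflb hvlz hxtl eotc pwhfv ysetp uzzxr yjvhp fwee
Hunk 4: at line 2 remove [vdkns,izp] add [bzggw,crhd] -> 15 lines: posv jtnhp bzggw crhd dxq zuuf ckflb hvlz hxtl eotc pwhfv ysetp uzzxr yjvhp fwee
Hunk 5: at line 6 remove [hvlz,hxtl] add [brvvv,wivr] -> 15 lines: posv jtnhp bzggw crhd dxq zuuf ckflb brvvv wivr eotc pwhfv ysetp uzzxr yjvhp fwee
Hunk 6: at line 3 remove [crhd] add [lmscg] -> 15 lines: posv jtnhp bzggw lmscg dxq zuuf ckflb brvvv wivr eotc pwhfv ysetp uzzxr yjvhp fwee

Answer: posv
jtnhp
bzggw
lmscg
dxq
zuuf
ckflb
brvvv
wivr
eotc
pwhfv
ysetp
uzzxr
yjvhp
fwee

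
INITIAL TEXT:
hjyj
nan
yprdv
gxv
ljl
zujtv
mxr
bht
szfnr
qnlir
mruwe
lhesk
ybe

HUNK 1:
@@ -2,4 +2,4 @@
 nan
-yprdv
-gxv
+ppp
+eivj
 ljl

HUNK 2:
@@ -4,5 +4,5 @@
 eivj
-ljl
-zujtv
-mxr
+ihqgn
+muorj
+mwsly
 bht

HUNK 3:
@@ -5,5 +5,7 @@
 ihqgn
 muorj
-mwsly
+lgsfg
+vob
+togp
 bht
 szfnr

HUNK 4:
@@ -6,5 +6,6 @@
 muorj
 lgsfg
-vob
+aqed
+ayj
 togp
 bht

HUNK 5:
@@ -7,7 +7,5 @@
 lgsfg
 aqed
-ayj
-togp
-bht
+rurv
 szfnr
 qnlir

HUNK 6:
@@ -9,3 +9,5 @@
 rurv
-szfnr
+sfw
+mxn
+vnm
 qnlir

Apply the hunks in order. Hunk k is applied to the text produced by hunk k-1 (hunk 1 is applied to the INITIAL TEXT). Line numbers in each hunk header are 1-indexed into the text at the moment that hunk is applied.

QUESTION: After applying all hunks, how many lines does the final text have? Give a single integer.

Answer: 16

Derivation:
Hunk 1: at line 2 remove [yprdv,gxv] add [ppp,eivj] -> 13 lines: hjyj nan ppp eivj ljl zujtv mxr bht szfnr qnlir mruwe lhesk ybe
Hunk 2: at line 4 remove [ljl,zujtv,mxr] add [ihqgn,muorj,mwsly] -> 13 lines: hjyj nan ppp eivj ihqgn muorj mwsly bht szfnr qnlir mruwe lhesk ybe
Hunk 3: at line 5 remove [mwsly] add [lgsfg,vob,togp] -> 15 lines: hjyj nan ppp eivj ihqgn muorj lgsfg vob togp bht szfnr qnlir mruwe lhesk ybe
Hunk 4: at line 6 remove [vob] add [aqed,ayj] -> 16 lines: hjyj nan ppp eivj ihqgn muorj lgsfg aqed ayj togp bht szfnr qnlir mruwe lhesk ybe
Hunk 5: at line 7 remove [ayj,togp,bht] add [rurv] -> 14 lines: hjyj nan ppp eivj ihqgn muorj lgsfg aqed rurv szfnr qnlir mruwe lhesk ybe
Hunk 6: at line 9 remove [szfnr] add [sfw,mxn,vnm] -> 16 lines: hjyj nan ppp eivj ihqgn muorj lgsfg aqed rurv sfw mxn vnm qnlir mruwe lhesk ybe
Final line count: 16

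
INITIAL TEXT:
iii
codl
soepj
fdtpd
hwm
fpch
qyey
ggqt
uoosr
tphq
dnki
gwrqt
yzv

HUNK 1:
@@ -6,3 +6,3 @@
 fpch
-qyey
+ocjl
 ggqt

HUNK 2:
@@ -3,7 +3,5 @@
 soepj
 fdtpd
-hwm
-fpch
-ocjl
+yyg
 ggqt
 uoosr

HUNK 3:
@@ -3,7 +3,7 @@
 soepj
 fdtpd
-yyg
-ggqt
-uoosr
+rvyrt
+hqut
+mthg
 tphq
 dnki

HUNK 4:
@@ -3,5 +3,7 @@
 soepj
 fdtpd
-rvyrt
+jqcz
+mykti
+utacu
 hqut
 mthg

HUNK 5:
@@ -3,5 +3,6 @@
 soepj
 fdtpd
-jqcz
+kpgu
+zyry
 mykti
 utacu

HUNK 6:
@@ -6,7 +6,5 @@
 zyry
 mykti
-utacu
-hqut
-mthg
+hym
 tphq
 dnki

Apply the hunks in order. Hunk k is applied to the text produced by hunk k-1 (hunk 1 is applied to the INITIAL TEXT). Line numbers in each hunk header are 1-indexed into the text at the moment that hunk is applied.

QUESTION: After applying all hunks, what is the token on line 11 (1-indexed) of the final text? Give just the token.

Hunk 1: at line 6 remove [qyey] add [ocjl] -> 13 lines: iii codl soepj fdtpd hwm fpch ocjl ggqt uoosr tphq dnki gwrqt yzv
Hunk 2: at line 3 remove [hwm,fpch,ocjl] add [yyg] -> 11 lines: iii codl soepj fdtpd yyg ggqt uoosr tphq dnki gwrqt yzv
Hunk 3: at line 3 remove [yyg,ggqt,uoosr] add [rvyrt,hqut,mthg] -> 11 lines: iii codl soepj fdtpd rvyrt hqut mthg tphq dnki gwrqt yzv
Hunk 4: at line 3 remove [rvyrt] add [jqcz,mykti,utacu] -> 13 lines: iii codl soepj fdtpd jqcz mykti utacu hqut mthg tphq dnki gwrqt yzv
Hunk 5: at line 3 remove [jqcz] add [kpgu,zyry] -> 14 lines: iii codl soepj fdtpd kpgu zyry mykti utacu hqut mthg tphq dnki gwrqt yzv
Hunk 6: at line 6 remove [utacu,hqut,mthg] add [hym] -> 12 lines: iii codl soepj fdtpd kpgu zyry mykti hym tphq dnki gwrqt yzv
Final line 11: gwrqt

Answer: gwrqt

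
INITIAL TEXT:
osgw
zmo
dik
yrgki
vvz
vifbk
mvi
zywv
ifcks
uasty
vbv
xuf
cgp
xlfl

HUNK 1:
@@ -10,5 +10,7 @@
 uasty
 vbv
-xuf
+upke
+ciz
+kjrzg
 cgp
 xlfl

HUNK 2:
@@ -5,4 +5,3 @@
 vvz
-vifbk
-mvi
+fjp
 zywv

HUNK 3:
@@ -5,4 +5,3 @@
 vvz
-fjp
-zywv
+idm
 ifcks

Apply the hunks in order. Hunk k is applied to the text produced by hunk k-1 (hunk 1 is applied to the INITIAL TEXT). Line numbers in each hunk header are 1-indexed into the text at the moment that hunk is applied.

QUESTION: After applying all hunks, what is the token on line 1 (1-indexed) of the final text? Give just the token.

Hunk 1: at line 10 remove [xuf] add [upke,ciz,kjrzg] -> 16 lines: osgw zmo dik yrgki vvz vifbk mvi zywv ifcks uasty vbv upke ciz kjrzg cgp xlfl
Hunk 2: at line 5 remove [vifbk,mvi] add [fjp] -> 15 lines: osgw zmo dik yrgki vvz fjp zywv ifcks uasty vbv upke ciz kjrzg cgp xlfl
Hunk 3: at line 5 remove [fjp,zywv] add [idm] -> 14 lines: osgw zmo dik yrgki vvz idm ifcks uasty vbv upke ciz kjrzg cgp xlfl
Final line 1: osgw

Answer: osgw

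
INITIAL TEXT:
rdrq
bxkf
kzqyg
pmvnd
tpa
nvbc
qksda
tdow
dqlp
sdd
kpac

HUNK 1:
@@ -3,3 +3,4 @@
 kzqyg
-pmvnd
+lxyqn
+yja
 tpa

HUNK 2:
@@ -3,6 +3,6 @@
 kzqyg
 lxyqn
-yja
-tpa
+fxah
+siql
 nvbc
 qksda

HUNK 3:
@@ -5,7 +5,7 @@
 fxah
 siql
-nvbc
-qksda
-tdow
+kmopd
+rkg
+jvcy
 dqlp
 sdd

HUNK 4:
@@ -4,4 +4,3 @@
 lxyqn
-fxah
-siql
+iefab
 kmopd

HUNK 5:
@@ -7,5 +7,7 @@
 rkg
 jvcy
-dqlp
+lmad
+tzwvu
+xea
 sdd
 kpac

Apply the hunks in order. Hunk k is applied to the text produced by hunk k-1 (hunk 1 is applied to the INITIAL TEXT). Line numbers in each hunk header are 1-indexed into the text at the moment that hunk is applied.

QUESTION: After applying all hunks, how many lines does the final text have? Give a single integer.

Hunk 1: at line 3 remove [pmvnd] add [lxyqn,yja] -> 12 lines: rdrq bxkf kzqyg lxyqn yja tpa nvbc qksda tdow dqlp sdd kpac
Hunk 2: at line 3 remove [yja,tpa] add [fxah,siql] -> 12 lines: rdrq bxkf kzqyg lxyqn fxah siql nvbc qksda tdow dqlp sdd kpac
Hunk 3: at line 5 remove [nvbc,qksda,tdow] add [kmopd,rkg,jvcy] -> 12 lines: rdrq bxkf kzqyg lxyqn fxah siql kmopd rkg jvcy dqlp sdd kpac
Hunk 4: at line 4 remove [fxah,siql] add [iefab] -> 11 lines: rdrq bxkf kzqyg lxyqn iefab kmopd rkg jvcy dqlp sdd kpac
Hunk 5: at line 7 remove [dqlp] add [lmad,tzwvu,xea] -> 13 lines: rdrq bxkf kzqyg lxyqn iefab kmopd rkg jvcy lmad tzwvu xea sdd kpac
Final line count: 13

Answer: 13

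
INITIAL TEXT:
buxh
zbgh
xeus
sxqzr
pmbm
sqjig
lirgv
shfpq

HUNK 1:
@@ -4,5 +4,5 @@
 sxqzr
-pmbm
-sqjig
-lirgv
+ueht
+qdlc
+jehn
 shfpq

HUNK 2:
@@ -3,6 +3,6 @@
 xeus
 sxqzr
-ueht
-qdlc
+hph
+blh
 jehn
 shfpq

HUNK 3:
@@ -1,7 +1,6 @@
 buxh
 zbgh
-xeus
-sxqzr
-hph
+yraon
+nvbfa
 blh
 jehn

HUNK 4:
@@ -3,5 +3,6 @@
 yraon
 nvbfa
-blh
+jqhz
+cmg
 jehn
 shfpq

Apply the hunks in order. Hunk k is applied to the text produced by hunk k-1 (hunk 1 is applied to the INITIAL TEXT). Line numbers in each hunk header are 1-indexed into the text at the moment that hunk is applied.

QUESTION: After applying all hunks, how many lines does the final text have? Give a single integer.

Answer: 8

Derivation:
Hunk 1: at line 4 remove [pmbm,sqjig,lirgv] add [ueht,qdlc,jehn] -> 8 lines: buxh zbgh xeus sxqzr ueht qdlc jehn shfpq
Hunk 2: at line 3 remove [ueht,qdlc] add [hph,blh] -> 8 lines: buxh zbgh xeus sxqzr hph blh jehn shfpq
Hunk 3: at line 1 remove [xeus,sxqzr,hph] add [yraon,nvbfa] -> 7 lines: buxh zbgh yraon nvbfa blh jehn shfpq
Hunk 4: at line 3 remove [blh] add [jqhz,cmg] -> 8 lines: buxh zbgh yraon nvbfa jqhz cmg jehn shfpq
Final line count: 8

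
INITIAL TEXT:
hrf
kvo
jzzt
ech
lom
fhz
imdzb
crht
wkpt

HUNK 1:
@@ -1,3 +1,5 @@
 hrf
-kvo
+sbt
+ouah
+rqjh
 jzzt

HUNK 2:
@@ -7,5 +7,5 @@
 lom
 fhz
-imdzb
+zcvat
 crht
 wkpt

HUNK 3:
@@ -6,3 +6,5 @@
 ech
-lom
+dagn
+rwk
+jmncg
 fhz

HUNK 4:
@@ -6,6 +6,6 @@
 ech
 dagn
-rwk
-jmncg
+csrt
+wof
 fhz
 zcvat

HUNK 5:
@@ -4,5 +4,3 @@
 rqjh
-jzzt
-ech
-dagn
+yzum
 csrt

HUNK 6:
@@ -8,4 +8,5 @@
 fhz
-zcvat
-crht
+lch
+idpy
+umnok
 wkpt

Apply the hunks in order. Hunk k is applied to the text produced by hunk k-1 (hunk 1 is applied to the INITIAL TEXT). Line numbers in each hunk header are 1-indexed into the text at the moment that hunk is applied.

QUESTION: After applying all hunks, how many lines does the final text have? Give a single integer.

Answer: 12

Derivation:
Hunk 1: at line 1 remove [kvo] add [sbt,ouah,rqjh] -> 11 lines: hrf sbt ouah rqjh jzzt ech lom fhz imdzb crht wkpt
Hunk 2: at line 7 remove [imdzb] add [zcvat] -> 11 lines: hrf sbt ouah rqjh jzzt ech lom fhz zcvat crht wkpt
Hunk 3: at line 6 remove [lom] add [dagn,rwk,jmncg] -> 13 lines: hrf sbt ouah rqjh jzzt ech dagn rwk jmncg fhz zcvat crht wkpt
Hunk 4: at line 6 remove [rwk,jmncg] add [csrt,wof] -> 13 lines: hrf sbt ouah rqjh jzzt ech dagn csrt wof fhz zcvat crht wkpt
Hunk 5: at line 4 remove [jzzt,ech,dagn] add [yzum] -> 11 lines: hrf sbt ouah rqjh yzum csrt wof fhz zcvat crht wkpt
Hunk 6: at line 8 remove [zcvat,crht] add [lch,idpy,umnok] -> 12 lines: hrf sbt ouah rqjh yzum csrt wof fhz lch idpy umnok wkpt
Final line count: 12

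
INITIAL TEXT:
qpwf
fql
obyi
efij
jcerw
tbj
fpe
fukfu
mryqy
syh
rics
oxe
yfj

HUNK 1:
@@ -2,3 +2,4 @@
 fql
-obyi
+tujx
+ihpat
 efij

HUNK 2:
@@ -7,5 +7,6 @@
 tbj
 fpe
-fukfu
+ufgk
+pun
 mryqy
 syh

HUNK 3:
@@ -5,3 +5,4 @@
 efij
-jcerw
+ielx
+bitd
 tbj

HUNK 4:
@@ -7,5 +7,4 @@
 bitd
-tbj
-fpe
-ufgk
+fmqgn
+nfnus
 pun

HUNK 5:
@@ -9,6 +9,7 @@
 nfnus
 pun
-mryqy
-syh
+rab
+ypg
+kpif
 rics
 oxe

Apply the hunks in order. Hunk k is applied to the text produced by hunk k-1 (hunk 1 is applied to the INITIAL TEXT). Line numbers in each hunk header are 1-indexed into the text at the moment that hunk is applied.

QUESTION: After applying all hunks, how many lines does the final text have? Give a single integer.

Answer: 16

Derivation:
Hunk 1: at line 2 remove [obyi] add [tujx,ihpat] -> 14 lines: qpwf fql tujx ihpat efij jcerw tbj fpe fukfu mryqy syh rics oxe yfj
Hunk 2: at line 7 remove [fukfu] add [ufgk,pun] -> 15 lines: qpwf fql tujx ihpat efij jcerw tbj fpe ufgk pun mryqy syh rics oxe yfj
Hunk 3: at line 5 remove [jcerw] add [ielx,bitd] -> 16 lines: qpwf fql tujx ihpat efij ielx bitd tbj fpe ufgk pun mryqy syh rics oxe yfj
Hunk 4: at line 7 remove [tbj,fpe,ufgk] add [fmqgn,nfnus] -> 15 lines: qpwf fql tujx ihpat efij ielx bitd fmqgn nfnus pun mryqy syh rics oxe yfj
Hunk 5: at line 9 remove [mryqy,syh] add [rab,ypg,kpif] -> 16 lines: qpwf fql tujx ihpat efij ielx bitd fmqgn nfnus pun rab ypg kpif rics oxe yfj
Final line count: 16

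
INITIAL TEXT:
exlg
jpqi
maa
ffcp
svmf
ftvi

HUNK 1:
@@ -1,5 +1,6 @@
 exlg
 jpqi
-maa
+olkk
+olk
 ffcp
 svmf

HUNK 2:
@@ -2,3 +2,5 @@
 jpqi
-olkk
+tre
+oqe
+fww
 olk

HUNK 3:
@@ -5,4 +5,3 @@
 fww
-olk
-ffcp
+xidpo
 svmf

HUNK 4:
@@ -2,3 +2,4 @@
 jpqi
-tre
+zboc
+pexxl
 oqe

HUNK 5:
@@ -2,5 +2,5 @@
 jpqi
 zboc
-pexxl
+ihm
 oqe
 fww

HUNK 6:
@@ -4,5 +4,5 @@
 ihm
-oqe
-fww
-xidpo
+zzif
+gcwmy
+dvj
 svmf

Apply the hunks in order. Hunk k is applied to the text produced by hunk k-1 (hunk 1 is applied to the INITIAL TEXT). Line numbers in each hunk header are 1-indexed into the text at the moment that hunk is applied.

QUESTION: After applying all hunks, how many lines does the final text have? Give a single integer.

Answer: 9

Derivation:
Hunk 1: at line 1 remove [maa] add [olkk,olk] -> 7 lines: exlg jpqi olkk olk ffcp svmf ftvi
Hunk 2: at line 2 remove [olkk] add [tre,oqe,fww] -> 9 lines: exlg jpqi tre oqe fww olk ffcp svmf ftvi
Hunk 3: at line 5 remove [olk,ffcp] add [xidpo] -> 8 lines: exlg jpqi tre oqe fww xidpo svmf ftvi
Hunk 4: at line 2 remove [tre] add [zboc,pexxl] -> 9 lines: exlg jpqi zboc pexxl oqe fww xidpo svmf ftvi
Hunk 5: at line 2 remove [pexxl] add [ihm] -> 9 lines: exlg jpqi zboc ihm oqe fww xidpo svmf ftvi
Hunk 6: at line 4 remove [oqe,fww,xidpo] add [zzif,gcwmy,dvj] -> 9 lines: exlg jpqi zboc ihm zzif gcwmy dvj svmf ftvi
Final line count: 9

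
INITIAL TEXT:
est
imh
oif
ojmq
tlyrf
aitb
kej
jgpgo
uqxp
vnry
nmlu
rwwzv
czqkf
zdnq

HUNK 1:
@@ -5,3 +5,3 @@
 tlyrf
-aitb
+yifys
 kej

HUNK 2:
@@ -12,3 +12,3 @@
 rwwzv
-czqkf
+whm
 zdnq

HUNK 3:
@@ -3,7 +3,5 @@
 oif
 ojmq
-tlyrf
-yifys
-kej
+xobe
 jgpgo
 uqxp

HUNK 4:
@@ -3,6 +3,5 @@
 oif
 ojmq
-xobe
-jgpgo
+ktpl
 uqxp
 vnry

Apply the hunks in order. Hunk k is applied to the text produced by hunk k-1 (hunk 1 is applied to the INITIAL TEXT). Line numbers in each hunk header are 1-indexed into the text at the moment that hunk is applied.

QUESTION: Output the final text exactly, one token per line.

Answer: est
imh
oif
ojmq
ktpl
uqxp
vnry
nmlu
rwwzv
whm
zdnq

Derivation:
Hunk 1: at line 5 remove [aitb] add [yifys] -> 14 lines: est imh oif ojmq tlyrf yifys kej jgpgo uqxp vnry nmlu rwwzv czqkf zdnq
Hunk 2: at line 12 remove [czqkf] add [whm] -> 14 lines: est imh oif ojmq tlyrf yifys kej jgpgo uqxp vnry nmlu rwwzv whm zdnq
Hunk 3: at line 3 remove [tlyrf,yifys,kej] add [xobe] -> 12 lines: est imh oif ojmq xobe jgpgo uqxp vnry nmlu rwwzv whm zdnq
Hunk 4: at line 3 remove [xobe,jgpgo] add [ktpl] -> 11 lines: est imh oif ojmq ktpl uqxp vnry nmlu rwwzv whm zdnq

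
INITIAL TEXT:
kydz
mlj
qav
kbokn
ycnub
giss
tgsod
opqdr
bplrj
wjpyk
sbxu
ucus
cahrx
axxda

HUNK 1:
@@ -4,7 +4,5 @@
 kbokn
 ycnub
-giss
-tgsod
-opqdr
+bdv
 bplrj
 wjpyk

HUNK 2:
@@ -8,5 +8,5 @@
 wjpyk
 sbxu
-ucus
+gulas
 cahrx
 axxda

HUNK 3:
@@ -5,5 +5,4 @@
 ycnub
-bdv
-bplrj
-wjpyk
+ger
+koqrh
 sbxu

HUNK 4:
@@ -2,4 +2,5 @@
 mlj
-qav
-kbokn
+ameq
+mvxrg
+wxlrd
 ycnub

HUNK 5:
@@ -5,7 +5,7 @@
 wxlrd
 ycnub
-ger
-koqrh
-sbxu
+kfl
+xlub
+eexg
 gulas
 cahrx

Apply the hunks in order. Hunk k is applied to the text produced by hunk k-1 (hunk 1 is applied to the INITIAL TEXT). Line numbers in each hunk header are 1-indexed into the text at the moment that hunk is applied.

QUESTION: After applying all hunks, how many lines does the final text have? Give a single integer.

Answer: 12

Derivation:
Hunk 1: at line 4 remove [giss,tgsod,opqdr] add [bdv] -> 12 lines: kydz mlj qav kbokn ycnub bdv bplrj wjpyk sbxu ucus cahrx axxda
Hunk 2: at line 8 remove [ucus] add [gulas] -> 12 lines: kydz mlj qav kbokn ycnub bdv bplrj wjpyk sbxu gulas cahrx axxda
Hunk 3: at line 5 remove [bdv,bplrj,wjpyk] add [ger,koqrh] -> 11 lines: kydz mlj qav kbokn ycnub ger koqrh sbxu gulas cahrx axxda
Hunk 4: at line 2 remove [qav,kbokn] add [ameq,mvxrg,wxlrd] -> 12 lines: kydz mlj ameq mvxrg wxlrd ycnub ger koqrh sbxu gulas cahrx axxda
Hunk 5: at line 5 remove [ger,koqrh,sbxu] add [kfl,xlub,eexg] -> 12 lines: kydz mlj ameq mvxrg wxlrd ycnub kfl xlub eexg gulas cahrx axxda
Final line count: 12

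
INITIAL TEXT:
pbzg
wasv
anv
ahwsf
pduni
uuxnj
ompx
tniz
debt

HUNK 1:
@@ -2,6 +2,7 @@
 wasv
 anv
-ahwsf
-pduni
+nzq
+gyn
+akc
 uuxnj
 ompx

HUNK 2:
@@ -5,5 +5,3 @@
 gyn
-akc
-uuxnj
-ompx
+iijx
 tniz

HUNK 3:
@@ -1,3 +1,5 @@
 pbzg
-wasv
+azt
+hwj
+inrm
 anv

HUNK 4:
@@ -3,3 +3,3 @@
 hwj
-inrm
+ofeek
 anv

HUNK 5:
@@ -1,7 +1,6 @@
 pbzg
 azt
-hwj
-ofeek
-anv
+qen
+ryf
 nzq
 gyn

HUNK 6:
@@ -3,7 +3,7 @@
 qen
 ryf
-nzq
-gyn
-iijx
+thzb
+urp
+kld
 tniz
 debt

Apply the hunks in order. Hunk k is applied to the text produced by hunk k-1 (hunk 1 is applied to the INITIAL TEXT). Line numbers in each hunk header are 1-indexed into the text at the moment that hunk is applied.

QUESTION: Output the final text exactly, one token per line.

Hunk 1: at line 2 remove [ahwsf,pduni] add [nzq,gyn,akc] -> 10 lines: pbzg wasv anv nzq gyn akc uuxnj ompx tniz debt
Hunk 2: at line 5 remove [akc,uuxnj,ompx] add [iijx] -> 8 lines: pbzg wasv anv nzq gyn iijx tniz debt
Hunk 3: at line 1 remove [wasv] add [azt,hwj,inrm] -> 10 lines: pbzg azt hwj inrm anv nzq gyn iijx tniz debt
Hunk 4: at line 3 remove [inrm] add [ofeek] -> 10 lines: pbzg azt hwj ofeek anv nzq gyn iijx tniz debt
Hunk 5: at line 1 remove [hwj,ofeek,anv] add [qen,ryf] -> 9 lines: pbzg azt qen ryf nzq gyn iijx tniz debt
Hunk 6: at line 3 remove [nzq,gyn,iijx] add [thzb,urp,kld] -> 9 lines: pbzg azt qen ryf thzb urp kld tniz debt

Answer: pbzg
azt
qen
ryf
thzb
urp
kld
tniz
debt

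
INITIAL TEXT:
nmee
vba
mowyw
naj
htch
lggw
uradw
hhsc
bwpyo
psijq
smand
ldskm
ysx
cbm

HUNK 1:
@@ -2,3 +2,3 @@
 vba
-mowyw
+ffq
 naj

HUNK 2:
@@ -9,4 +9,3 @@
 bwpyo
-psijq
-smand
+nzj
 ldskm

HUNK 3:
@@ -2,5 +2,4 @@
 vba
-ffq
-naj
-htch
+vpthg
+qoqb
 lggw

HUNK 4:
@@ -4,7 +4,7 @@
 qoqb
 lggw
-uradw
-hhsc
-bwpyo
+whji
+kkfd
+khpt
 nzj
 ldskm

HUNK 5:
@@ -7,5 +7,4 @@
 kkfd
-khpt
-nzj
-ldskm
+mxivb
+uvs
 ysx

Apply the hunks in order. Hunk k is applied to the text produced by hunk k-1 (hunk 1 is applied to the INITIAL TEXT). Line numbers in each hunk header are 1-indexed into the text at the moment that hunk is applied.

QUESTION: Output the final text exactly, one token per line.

Answer: nmee
vba
vpthg
qoqb
lggw
whji
kkfd
mxivb
uvs
ysx
cbm

Derivation:
Hunk 1: at line 2 remove [mowyw] add [ffq] -> 14 lines: nmee vba ffq naj htch lggw uradw hhsc bwpyo psijq smand ldskm ysx cbm
Hunk 2: at line 9 remove [psijq,smand] add [nzj] -> 13 lines: nmee vba ffq naj htch lggw uradw hhsc bwpyo nzj ldskm ysx cbm
Hunk 3: at line 2 remove [ffq,naj,htch] add [vpthg,qoqb] -> 12 lines: nmee vba vpthg qoqb lggw uradw hhsc bwpyo nzj ldskm ysx cbm
Hunk 4: at line 4 remove [uradw,hhsc,bwpyo] add [whji,kkfd,khpt] -> 12 lines: nmee vba vpthg qoqb lggw whji kkfd khpt nzj ldskm ysx cbm
Hunk 5: at line 7 remove [khpt,nzj,ldskm] add [mxivb,uvs] -> 11 lines: nmee vba vpthg qoqb lggw whji kkfd mxivb uvs ysx cbm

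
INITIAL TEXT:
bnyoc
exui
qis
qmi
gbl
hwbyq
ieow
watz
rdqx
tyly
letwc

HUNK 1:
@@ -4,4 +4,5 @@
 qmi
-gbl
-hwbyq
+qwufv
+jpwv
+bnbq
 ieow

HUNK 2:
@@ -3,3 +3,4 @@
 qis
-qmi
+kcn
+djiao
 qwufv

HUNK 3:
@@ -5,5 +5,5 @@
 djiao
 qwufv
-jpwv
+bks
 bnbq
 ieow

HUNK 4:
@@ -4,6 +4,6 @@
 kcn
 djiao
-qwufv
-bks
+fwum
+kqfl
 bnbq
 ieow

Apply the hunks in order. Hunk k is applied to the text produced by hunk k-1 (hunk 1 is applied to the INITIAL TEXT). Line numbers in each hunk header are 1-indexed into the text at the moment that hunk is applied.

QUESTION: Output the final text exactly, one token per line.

Hunk 1: at line 4 remove [gbl,hwbyq] add [qwufv,jpwv,bnbq] -> 12 lines: bnyoc exui qis qmi qwufv jpwv bnbq ieow watz rdqx tyly letwc
Hunk 2: at line 3 remove [qmi] add [kcn,djiao] -> 13 lines: bnyoc exui qis kcn djiao qwufv jpwv bnbq ieow watz rdqx tyly letwc
Hunk 3: at line 5 remove [jpwv] add [bks] -> 13 lines: bnyoc exui qis kcn djiao qwufv bks bnbq ieow watz rdqx tyly letwc
Hunk 4: at line 4 remove [qwufv,bks] add [fwum,kqfl] -> 13 lines: bnyoc exui qis kcn djiao fwum kqfl bnbq ieow watz rdqx tyly letwc

Answer: bnyoc
exui
qis
kcn
djiao
fwum
kqfl
bnbq
ieow
watz
rdqx
tyly
letwc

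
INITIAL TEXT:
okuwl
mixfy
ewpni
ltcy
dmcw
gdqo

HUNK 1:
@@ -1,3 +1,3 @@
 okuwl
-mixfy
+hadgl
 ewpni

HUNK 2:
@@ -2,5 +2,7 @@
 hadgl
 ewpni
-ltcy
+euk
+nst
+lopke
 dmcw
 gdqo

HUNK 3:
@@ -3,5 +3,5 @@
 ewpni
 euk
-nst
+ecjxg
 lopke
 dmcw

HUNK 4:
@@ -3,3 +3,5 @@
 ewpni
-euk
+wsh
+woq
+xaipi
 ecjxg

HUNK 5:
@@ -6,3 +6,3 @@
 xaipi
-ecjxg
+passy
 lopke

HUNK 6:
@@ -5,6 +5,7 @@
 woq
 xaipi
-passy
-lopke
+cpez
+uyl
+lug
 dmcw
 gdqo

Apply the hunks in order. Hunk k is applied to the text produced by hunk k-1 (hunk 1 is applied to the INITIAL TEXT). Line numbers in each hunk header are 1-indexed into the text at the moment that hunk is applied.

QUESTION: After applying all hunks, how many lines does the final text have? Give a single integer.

Hunk 1: at line 1 remove [mixfy] add [hadgl] -> 6 lines: okuwl hadgl ewpni ltcy dmcw gdqo
Hunk 2: at line 2 remove [ltcy] add [euk,nst,lopke] -> 8 lines: okuwl hadgl ewpni euk nst lopke dmcw gdqo
Hunk 3: at line 3 remove [nst] add [ecjxg] -> 8 lines: okuwl hadgl ewpni euk ecjxg lopke dmcw gdqo
Hunk 4: at line 3 remove [euk] add [wsh,woq,xaipi] -> 10 lines: okuwl hadgl ewpni wsh woq xaipi ecjxg lopke dmcw gdqo
Hunk 5: at line 6 remove [ecjxg] add [passy] -> 10 lines: okuwl hadgl ewpni wsh woq xaipi passy lopke dmcw gdqo
Hunk 6: at line 5 remove [passy,lopke] add [cpez,uyl,lug] -> 11 lines: okuwl hadgl ewpni wsh woq xaipi cpez uyl lug dmcw gdqo
Final line count: 11

Answer: 11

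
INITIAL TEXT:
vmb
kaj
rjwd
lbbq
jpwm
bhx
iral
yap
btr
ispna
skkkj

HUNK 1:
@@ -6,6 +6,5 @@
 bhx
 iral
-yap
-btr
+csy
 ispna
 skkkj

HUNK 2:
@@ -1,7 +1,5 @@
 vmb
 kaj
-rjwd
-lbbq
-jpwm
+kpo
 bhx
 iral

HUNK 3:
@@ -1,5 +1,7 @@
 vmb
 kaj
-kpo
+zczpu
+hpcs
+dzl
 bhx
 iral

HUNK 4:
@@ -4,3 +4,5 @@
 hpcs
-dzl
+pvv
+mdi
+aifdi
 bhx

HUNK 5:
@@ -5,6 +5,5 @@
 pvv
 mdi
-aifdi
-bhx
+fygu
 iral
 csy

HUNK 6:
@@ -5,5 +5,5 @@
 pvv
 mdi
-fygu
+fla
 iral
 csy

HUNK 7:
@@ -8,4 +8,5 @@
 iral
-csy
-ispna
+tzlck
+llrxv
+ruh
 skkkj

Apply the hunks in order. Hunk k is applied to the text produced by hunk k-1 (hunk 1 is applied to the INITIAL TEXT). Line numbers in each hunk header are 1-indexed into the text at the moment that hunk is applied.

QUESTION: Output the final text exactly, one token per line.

Answer: vmb
kaj
zczpu
hpcs
pvv
mdi
fla
iral
tzlck
llrxv
ruh
skkkj

Derivation:
Hunk 1: at line 6 remove [yap,btr] add [csy] -> 10 lines: vmb kaj rjwd lbbq jpwm bhx iral csy ispna skkkj
Hunk 2: at line 1 remove [rjwd,lbbq,jpwm] add [kpo] -> 8 lines: vmb kaj kpo bhx iral csy ispna skkkj
Hunk 3: at line 1 remove [kpo] add [zczpu,hpcs,dzl] -> 10 lines: vmb kaj zczpu hpcs dzl bhx iral csy ispna skkkj
Hunk 4: at line 4 remove [dzl] add [pvv,mdi,aifdi] -> 12 lines: vmb kaj zczpu hpcs pvv mdi aifdi bhx iral csy ispna skkkj
Hunk 5: at line 5 remove [aifdi,bhx] add [fygu] -> 11 lines: vmb kaj zczpu hpcs pvv mdi fygu iral csy ispna skkkj
Hunk 6: at line 5 remove [fygu] add [fla] -> 11 lines: vmb kaj zczpu hpcs pvv mdi fla iral csy ispna skkkj
Hunk 7: at line 8 remove [csy,ispna] add [tzlck,llrxv,ruh] -> 12 lines: vmb kaj zczpu hpcs pvv mdi fla iral tzlck llrxv ruh skkkj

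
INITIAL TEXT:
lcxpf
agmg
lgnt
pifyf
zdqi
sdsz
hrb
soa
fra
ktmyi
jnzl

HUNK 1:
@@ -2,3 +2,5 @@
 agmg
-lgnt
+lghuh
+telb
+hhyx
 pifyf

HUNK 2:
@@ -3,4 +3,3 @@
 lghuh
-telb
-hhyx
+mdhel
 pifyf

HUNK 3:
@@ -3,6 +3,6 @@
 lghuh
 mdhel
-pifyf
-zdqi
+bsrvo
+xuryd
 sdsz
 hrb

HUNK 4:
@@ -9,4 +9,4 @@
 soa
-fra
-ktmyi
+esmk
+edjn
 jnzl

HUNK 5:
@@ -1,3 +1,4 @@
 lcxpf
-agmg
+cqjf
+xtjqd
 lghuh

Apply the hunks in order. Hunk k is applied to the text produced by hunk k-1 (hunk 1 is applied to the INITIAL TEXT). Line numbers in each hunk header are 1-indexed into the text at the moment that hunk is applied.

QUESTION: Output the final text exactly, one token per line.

Hunk 1: at line 2 remove [lgnt] add [lghuh,telb,hhyx] -> 13 lines: lcxpf agmg lghuh telb hhyx pifyf zdqi sdsz hrb soa fra ktmyi jnzl
Hunk 2: at line 3 remove [telb,hhyx] add [mdhel] -> 12 lines: lcxpf agmg lghuh mdhel pifyf zdqi sdsz hrb soa fra ktmyi jnzl
Hunk 3: at line 3 remove [pifyf,zdqi] add [bsrvo,xuryd] -> 12 lines: lcxpf agmg lghuh mdhel bsrvo xuryd sdsz hrb soa fra ktmyi jnzl
Hunk 4: at line 9 remove [fra,ktmyi] add [esmk,edjn] -> 12 lines: lcxpf agmg lghuh mdhel bsrvo xuryd sdsz hrb soa esmk edjn jnzl
Hunk 5: at line 1 remove [agmg] add [cqjf,xtjqd] -> 13 lines: lcxpf cqjf xtjqd lghuh mdhel bsrvo xuryd sdsz hrb soa esmk edjn jnzl

Answer: lcxpf
cqjf
xtjqd
lghuh
mdhel
bsrvo
xuryd
sdsz
hrb
soa
esmk
edjn
jnzl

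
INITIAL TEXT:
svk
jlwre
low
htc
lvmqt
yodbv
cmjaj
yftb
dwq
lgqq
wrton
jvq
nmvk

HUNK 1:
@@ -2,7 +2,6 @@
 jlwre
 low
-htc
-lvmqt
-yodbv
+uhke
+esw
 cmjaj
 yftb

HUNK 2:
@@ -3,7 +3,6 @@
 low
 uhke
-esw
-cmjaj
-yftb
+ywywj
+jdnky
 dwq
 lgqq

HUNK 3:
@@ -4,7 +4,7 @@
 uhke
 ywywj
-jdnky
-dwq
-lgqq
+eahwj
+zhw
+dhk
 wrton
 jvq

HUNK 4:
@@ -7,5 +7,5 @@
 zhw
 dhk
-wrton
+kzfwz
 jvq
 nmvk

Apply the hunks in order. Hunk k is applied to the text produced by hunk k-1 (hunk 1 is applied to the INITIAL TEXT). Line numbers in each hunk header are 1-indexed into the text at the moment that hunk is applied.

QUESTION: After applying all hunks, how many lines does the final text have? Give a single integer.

Answer: 11

Derivation:
Hunk 1: at line 2 remove [htc,lvmqt,yodbv] add [uhke,esw] -> 12 lines: svk jlwre low uhke esw cmjaj yftb dwq lgqq wrton jvq nmvk
Hunk 2: at line 3 remove [esw,cmjaj,yftb] add [ywywj,jdnky] -> 11 lines: svk jlwre low uhke ywywj jdnky dwq lgqq wrton jvq nmvk
Hunk 3: at line 4 remove [jdnky,dwq,lgqq] add [eahwj,zhw,dhk] -> 11 lines: svk jlwre low uhke ywywj eahwj zhw dhk wrton jvq nmvk
Hunk 4: at line 7 remove [wrton] add [kzfwz] -> 11 lines: svk jlwre low uhke ywywj eahwj zhw dhk kzfwz jvq nmvk
Final line count: 11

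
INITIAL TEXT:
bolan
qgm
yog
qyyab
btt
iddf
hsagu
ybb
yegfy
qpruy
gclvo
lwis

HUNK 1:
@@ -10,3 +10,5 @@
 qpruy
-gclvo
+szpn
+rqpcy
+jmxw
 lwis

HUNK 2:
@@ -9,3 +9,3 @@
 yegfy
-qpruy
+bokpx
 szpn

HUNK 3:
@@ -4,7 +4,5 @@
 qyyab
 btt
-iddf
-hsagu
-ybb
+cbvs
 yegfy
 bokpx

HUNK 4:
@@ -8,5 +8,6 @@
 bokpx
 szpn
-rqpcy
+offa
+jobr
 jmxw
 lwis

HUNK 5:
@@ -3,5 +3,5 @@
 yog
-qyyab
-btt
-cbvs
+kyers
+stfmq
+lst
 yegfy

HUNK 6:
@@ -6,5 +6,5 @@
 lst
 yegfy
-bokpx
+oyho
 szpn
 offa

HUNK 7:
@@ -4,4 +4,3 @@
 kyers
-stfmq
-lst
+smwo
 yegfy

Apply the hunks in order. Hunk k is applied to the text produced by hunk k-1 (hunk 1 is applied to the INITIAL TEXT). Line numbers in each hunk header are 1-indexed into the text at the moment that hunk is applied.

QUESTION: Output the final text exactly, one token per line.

Answer: bolan
qgm
yog
kyers
smwo
yegfy
oyho
szpn
offa
jobr
jmxw
lwis

Derivation:
Hunk 1: at line 10 remove [gclvo] add [szpn,rqpcy,jmxw] -> 14 lines: bolan qgm yog qyyab btt iddf hsagu ybb yegfy qpruy szpn rqpcy jmxw lwis
Hunk 2: at line 9 remove [qpruy] add [bokpx] -> 14 lines: bolan qgm yog qyyab btt iddf hsagu ybb yegfy bokpx szpn rqpcy jmxw lwis
Hunk 3: at line 4 remove [iddf,hsagu,ybb] add [cbvs] -> 12 lines: bolan qgm yog qyyab btt cbvs yegfy bokpx szpn rqpcy jmxw lwis
Hunk 4: at line 8 remove [rqpcy] add [offa,jobr] -> 13 lines: bolan qgm yog qyyab btt cbvs yegfy bokpx szpn offa jobr jmxw lwis
Hunk 5: at line 3 remove [qyyab,btt,cbvs] add [kyers,stfmq,lst] -> 13 lines: bolan qgm yog kyers stfmq lst yegfy bokpx szpn offa jobr jmxw lwis
Hunk 6: at line 6 remove [bokpx] add [oyho] -> 13 lines: bolan qgm yog kyers stfmq lst yegfy oyho szpn offa jobr jmxw lwis
Hunk 7: at line 4 remove [stfmq,lst] add [smwo] -> 12 lines: bolan qgm yog kyers smwo yegfy oyho szpn offa jobr jmxw lwis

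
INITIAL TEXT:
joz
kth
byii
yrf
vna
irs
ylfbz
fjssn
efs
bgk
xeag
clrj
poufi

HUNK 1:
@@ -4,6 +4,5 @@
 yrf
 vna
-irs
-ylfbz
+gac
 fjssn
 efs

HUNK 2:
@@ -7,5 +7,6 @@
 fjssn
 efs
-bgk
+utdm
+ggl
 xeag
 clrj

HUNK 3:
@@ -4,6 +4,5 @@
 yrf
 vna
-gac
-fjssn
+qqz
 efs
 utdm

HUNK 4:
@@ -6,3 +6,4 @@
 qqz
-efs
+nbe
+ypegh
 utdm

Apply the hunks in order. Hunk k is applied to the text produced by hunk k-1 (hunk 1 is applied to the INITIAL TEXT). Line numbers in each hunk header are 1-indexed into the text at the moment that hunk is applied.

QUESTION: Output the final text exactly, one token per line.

Answer: joz
kth
byii
yrf
vna
qqz
nbe
ypegh
utdm
ggl
xeag
clrj
poufi

Derivation:
Hunk 1: at line 4 remove [irs,ylfbz] add [gac] -> 12 lines: joz kth byii yrf vna gac fjssn efs bgk xeag clrj poufi
Hunk 2: at line 7 remove [bgk] add [utdm,ggl] -> 13 lines: joz kth byii yrf vna gac fjssn efs utdm ggl xeag clrj poufi
Hunk 3: at line 4 remove [gac,fjssn] add [qqz] -> 12 lines: joz kth byii yrf vna qqz efs utdm ggl xeag clrj poufi
Hunk 4: at line 6 remove [efs] add [nbe,ypegh] -> 13 lines: joz kth byii yrf vna qqz nbe ypegh utdm ggl xeag clrj poufi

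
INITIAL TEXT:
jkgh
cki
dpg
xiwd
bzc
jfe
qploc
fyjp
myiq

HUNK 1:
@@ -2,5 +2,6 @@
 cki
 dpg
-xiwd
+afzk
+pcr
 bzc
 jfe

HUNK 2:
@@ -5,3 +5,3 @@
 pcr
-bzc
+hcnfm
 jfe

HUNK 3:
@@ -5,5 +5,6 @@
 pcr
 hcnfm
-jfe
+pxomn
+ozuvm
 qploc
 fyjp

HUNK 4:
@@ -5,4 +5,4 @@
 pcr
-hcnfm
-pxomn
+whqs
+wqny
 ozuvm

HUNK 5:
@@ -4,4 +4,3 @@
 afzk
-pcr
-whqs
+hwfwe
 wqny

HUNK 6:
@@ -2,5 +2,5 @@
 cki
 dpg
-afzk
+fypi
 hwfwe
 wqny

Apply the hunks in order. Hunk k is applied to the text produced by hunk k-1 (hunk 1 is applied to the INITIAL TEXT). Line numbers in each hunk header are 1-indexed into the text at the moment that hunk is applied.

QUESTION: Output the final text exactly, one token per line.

Hunk 1: at line 2 remove [xiwd] add [afzk,pcr] -> 10 lines: jkgh cki dpg afzk pcr bzc jfe qploc fyjp myiq
Hunk 2: at line 5 remove [bzc] add [hcnfm] -> 10 lines: jkgh cki dpg afzk pcr hcnfm jfe qploc fyjp myiq
Hunk 3: at line 5 remove [jfe] add [pxomn,ozuvm] -> 11 lines: jkgh cki dpg afzk pcr hcnfm pxomn ozuvm qploc fyjp myiq
Hunk 4: at line 5 remove [hcnfm,pxomn] add [whqs,wqny] -> 11 lines: jkgh cki dpg afzk pcr whqs wqny ozuvm qploc fyjp myiq
Hunk 5: at line 4 remove [pcr,whqs] add [hwfwe] -> 10 lines: jkgh cki dpg afzk hwfwe wqny ozuvm qploc fyjp myiq
Hunk 6: at line 2 remove [afzk] add [fypi] -> 10 lines: jkgh cki dpg fypi hwfwe wqny ozuvm qploc fyjp myiq

Answer: jkgh
cki
dpg
fypi
hwfwe
wqny
ozuvm
qploc
fyjp
myiq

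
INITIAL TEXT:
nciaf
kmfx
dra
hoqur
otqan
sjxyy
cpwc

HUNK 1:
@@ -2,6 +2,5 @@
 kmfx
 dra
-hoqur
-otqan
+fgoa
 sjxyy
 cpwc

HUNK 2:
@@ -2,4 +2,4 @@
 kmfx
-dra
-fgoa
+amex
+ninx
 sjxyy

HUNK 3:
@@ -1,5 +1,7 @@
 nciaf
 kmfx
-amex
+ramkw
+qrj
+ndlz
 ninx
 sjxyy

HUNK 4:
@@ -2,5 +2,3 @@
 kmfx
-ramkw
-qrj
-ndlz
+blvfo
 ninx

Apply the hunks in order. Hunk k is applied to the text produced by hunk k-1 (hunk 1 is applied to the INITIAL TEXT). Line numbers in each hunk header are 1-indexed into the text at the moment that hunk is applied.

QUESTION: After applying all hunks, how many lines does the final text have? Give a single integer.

Hunk 1: at line 2 remove [hoqur,otqan] add [fgoa] -> 6 lines: nciaf kmfx dra fgoa sjxyy cpwc
Hunk 2: at line 2 remove [dra,fgoa] add [amex,ninx] -> 6 lines: nciaf kmfx amex ninx sjxyy cpwc
Hunk 3: at line 1 remove [amex] add [ramkw,qrj,ndlz] -> 8 lines: nciaf kmfx ramkw qrj ndlz ninx sjxyy cpwc
Hunk 4: at line 2 remove [ramkw,qrj,ndlz] add [blvfo] -> 6 lines: nciaf kmfx blvfo ninx sjxyy cpwc
Final line count: 6

Answer: 6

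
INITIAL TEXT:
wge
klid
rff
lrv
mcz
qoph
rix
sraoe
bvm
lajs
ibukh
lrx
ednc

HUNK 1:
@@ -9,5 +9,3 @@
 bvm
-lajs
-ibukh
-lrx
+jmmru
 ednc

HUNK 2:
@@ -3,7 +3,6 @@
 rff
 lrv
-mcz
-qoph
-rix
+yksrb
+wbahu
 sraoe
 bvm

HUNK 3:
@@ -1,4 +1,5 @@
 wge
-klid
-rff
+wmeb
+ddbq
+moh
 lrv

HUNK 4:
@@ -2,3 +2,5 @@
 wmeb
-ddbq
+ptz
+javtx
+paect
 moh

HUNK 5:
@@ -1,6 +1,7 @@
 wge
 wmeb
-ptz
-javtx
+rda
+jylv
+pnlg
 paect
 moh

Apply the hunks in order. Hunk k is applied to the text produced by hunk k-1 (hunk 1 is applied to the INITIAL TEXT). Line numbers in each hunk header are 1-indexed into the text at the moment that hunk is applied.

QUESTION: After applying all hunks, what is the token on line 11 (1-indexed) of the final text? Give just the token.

Answer: sraoe

Derivation:
Hunk 1: at line 9 remove [lajs,ibukh,lrx] add [jmmru] -> 11 lines: wge klid rff lrv mcz qoph rix sraoe bvm jmmru ednc
Hunk 2: at line 3 remove [mcz,qoph,rix] add [yksrb,wbahu] -> 10 lines: wge klid rff lrv yksrb wbahu sraoe bvm jmmru ednc
Hunk 3: at line 1 remove [klid,rff] add [wmeb,ddbq,moh] -> 11 lines: wge wmeb ddbq moh lrv yksrb wbahu sraoe bvm jmmru ednc
Hunk 4: at line 2 remove [ddbq] add [ptz,javtx,paect] -> 13 lines: wge wmeb ptz javtx paect moh lrv yksrb wbahu sraoe bvm jmmru ednc
Hunk 5: at line 1 remove [ptz,javtx] add [rda,jylv,pnlg] -> 14 lines: wge wmeb rda jylv pnlg paect moh lrv yksrb wbahu sraoe bvm jmmru ednc
Final line 11: sraoe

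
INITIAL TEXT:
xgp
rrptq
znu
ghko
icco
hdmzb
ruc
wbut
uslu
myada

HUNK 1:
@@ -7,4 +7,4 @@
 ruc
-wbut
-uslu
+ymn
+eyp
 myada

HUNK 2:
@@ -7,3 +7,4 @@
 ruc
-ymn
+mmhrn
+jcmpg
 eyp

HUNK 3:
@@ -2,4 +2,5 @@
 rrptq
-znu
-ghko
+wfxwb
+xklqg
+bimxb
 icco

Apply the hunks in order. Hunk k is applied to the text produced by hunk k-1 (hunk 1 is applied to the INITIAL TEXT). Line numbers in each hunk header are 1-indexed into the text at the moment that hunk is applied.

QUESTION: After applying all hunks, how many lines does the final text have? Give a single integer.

Hunk 1: at line 7 remove [wbut,uslu] add [ymn,eyp] -> 10 lines: xgp rrptq znu ghko icco hdmzb ruc ymn eyp myada
Hunk 2: at line 7 remove [ymn] add [mmhrn,jcmpg] -> 11 lines: xgp rrptq znu ghko icco hdmzb ruc mmhrn jcmpg eyp myada
Hunk 3: at line 2 remove [znu,ghko] add [wfxwb,xklqg,bimxb] -> 12 lines: xgp rrptq wfxwb xklqg bimxb icco hdmzb ruc mmhrn jcmpg eyp myada
Final line count: 12

Answer: 12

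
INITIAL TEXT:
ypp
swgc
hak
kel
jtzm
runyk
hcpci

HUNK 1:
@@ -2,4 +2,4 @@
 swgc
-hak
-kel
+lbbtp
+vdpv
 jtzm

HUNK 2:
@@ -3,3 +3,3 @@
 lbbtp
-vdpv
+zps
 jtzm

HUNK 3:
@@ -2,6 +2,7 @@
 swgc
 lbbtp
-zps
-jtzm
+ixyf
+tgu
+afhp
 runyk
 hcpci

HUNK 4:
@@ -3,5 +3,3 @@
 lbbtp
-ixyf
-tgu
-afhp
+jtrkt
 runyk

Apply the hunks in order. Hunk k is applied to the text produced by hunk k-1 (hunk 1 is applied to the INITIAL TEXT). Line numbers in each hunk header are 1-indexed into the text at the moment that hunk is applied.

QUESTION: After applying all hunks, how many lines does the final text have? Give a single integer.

Answer: 6

Derivation:
Hunk 1: at line 2 remove [hak,kel] add [lbbtp,vdpv] -> 7 lines: ypp swgc lbbtp vdpv jtzm runyk hcpci
Hunk 2: at line 3 remove [vdpv] add [zps] -> 7 lines: ypp swgc lbbtp zps jtzm runyk hcpci
Hunk 3: at line 2 remove [zps,jtzm] add [ixyf,tgu,afhp] -> 8 lines: ypp swgc lbbtp ixyf tgu afhp runyk hcpci
Hunk 4: at line 3 remove [ixyf,tgu,afhp] add [jtrkt] -> 6 lines: ypp swgc lbbtp jtrkt runyk hcpci
Final line count: 6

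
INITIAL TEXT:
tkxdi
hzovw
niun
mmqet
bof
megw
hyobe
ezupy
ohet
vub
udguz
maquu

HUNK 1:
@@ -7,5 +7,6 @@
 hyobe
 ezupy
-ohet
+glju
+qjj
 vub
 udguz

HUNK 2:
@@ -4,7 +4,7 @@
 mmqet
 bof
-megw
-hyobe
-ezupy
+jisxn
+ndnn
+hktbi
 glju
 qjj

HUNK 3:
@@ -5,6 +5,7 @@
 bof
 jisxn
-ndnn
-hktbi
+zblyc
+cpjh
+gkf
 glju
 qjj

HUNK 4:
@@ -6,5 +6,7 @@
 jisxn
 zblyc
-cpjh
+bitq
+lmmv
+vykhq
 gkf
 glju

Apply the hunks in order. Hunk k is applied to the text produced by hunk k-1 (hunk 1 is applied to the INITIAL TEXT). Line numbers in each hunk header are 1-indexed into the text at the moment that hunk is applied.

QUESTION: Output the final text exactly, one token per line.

Answer: tkxdi
hzovw
niun
mmqet
bof
jisxn
zblyc
bitq
lmmv
vykhq
gkf
glju
qjj
vub
udguz
maquu

Derivation:
Hunk 1: at line 7 remove [ohet] add [glju,qjj] -> 13 lines: tkxdi hzovw niun mmqet bof megw hyobe ezupy glju qjj vub udguz maquu
Hunk 2: at line 4 remove [megw,hyobe,ezupy] add [jisxn,ndnn,hktbi] -> 13 lines: tkxdi hzovw niun mmqet bof jisxn ndnn hktbi glju qjj vub udguz maquu
Hunk 3: at line 5 remove [ndnn,hktbi] add [zblyc,cpjh,gkf] -> 14 lines: tkxdi hzovw niun mmqet bof jisxn zblyc cpjh gkf glju qjj vub udguz maquu
Hunk 4: at line 6 remove [cpjh] add [bitq,lmmv,vykhq] -> 16 lines: tkxdi hzovw niun mmqet bof jisxn zblyc bitq lmmv vykhq gkf glju qjj vub udguz maquu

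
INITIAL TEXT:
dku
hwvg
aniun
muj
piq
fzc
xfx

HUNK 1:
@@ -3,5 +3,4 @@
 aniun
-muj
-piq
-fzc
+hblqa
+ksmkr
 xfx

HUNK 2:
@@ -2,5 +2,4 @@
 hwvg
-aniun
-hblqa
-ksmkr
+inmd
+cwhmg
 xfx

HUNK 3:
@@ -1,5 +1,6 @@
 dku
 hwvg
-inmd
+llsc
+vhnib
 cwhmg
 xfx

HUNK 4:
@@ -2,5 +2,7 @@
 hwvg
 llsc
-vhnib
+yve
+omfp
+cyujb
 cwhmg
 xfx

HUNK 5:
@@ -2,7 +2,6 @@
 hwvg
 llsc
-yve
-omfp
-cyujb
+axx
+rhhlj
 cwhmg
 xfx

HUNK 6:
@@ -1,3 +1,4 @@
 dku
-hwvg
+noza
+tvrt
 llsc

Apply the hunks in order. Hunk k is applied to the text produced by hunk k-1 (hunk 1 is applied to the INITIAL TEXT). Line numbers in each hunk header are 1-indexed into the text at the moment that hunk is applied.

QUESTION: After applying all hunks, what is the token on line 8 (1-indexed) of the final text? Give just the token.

Answer: xfx

Derivation:
Hunk 1: at line 3 remove [muj,piq,fzc] add [hblqa,ksmkr] -> 6 lines: dku hwvg aniun hblqa ksmkr xfx
Hunk 2: at line 2 remove [aniun,hblqa,ksmkr] add [inmd,cwhmg] -> 5 lines: dku hwvg inmd cwhmg xfx
Hunk 3: at line 1 remove [inmd] add [llsc,vhnib] -> 6 lines: dku hwvg llsc vhnib cwhmg xfx
Hunk 4: at line 2 remove [vhnib] add [yve,omfp,cyujb] -> 8 lines: dku hwvg llsc yve omfp cyujb cwhmg xfx
Hunk 5: at line 2 remove [yve,omfp,cyujb] add [axx,rhhlj] -> 7 lines: dku hwvg llsc axx rhhlj cwhmg xfx
Hunk 6: at line 1 remove [hwvg] add [noza,tvrt] -> 8 lines: dku noza tvrt llsc axx rhhlj cwhmg xfx
Final line 8: xfx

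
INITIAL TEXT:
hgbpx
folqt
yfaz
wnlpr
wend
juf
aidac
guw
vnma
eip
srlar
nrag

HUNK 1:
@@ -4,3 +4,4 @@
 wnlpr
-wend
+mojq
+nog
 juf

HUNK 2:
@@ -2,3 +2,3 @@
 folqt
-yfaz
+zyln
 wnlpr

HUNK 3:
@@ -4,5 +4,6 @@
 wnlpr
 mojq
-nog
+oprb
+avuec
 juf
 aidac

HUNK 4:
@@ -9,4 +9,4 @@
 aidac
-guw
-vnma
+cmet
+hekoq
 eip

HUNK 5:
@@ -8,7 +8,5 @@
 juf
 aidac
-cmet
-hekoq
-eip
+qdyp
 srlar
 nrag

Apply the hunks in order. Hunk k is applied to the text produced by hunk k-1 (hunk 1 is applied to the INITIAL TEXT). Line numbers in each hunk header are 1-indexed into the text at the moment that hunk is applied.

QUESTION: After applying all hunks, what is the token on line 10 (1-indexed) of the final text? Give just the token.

Hunk 1: at line 4 remove [wend] add [mojq,nog] -> 13 lines: hgbpx folqt yfaz wnlpr mojq nog juf aidac guw vnma eip srlar nrag
Hunk 2: at line 2 remove [yfaz] add [zyln] -> 13 lines: hgbpx folqt zyln wnlpr mojq nog juf aidac guw vnma eip srlar nrag
Hunk 3: at line 4 remove [nog] add [oprb,avuec] -> 14 lines: hgbpx folqt zyln wnlpr mojq oprb avuec juf aidac guw vnma eip srlar nrag
Hunk 4: at line 9 remove [guw,vnma] add [cmet,hekoq] -> 14 lines: hgbpx folqt zyln wnlpr mojq oprb avuec juf aidac cmet hekoq eip srlar nrag
Hunk 5: at line 8 remove [cmet,hekoq,eip] add [qdyp] -> 12 lines: hgbpx folqt zyln wnlpr mojq oprb avuec juf aidac qdyp srlar nrag
Final line 10: qdyp

Answer: qdyp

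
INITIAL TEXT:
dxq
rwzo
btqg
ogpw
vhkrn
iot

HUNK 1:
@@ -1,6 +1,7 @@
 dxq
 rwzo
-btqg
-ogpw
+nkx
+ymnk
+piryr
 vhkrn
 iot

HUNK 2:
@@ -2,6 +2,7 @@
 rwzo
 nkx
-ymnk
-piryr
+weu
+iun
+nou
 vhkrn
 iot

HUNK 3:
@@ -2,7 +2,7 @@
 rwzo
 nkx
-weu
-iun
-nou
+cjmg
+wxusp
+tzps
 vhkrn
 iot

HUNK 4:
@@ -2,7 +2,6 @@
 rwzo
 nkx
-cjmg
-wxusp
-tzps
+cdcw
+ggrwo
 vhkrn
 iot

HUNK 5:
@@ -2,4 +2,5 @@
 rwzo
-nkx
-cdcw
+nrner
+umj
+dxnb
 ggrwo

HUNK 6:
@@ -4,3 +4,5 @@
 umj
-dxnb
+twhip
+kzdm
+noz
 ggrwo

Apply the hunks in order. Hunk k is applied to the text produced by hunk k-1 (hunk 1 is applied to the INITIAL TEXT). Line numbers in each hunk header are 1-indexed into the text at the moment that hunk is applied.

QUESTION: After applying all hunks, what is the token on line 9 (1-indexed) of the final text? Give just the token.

Answer: vhkrn

Derivation:
Hunk 1: at line 1 remove [btqg,ogpw] add [nkx,ymnk,piryr] -> 7 lines: dxq rwzo nkx ymnk piryr vhkrn iot
Hunk 2: at line 2 remove [ymnk,piryr] add [weu,iun,nou] -> 8 lines: dxq rwzo nkx weu iun nou vhkrn iot
Hunk 3: at line 2 remove [weu,iun,nou] add [cjmg,wxusp,tzps] -> 8 lines: dxq rwzo nkx cjmg wxusp tzps vhkrn iot
Hunk 4: at line 2 remove [cjmg,wxusp,tzps] add [cdcw,ggrwo] -> 7 lines: dxq rwzo nkx cdcw ggrwo vhkrn iot
Hunk 5: at line 2 remove [nkx,cdcw] add [nrner,umj,dxnb] -> 8 lines: dxq rwzo nrner umj dxnb ggrwo vhkrn iot
Hunk 6: at line 4 remove [dxnb] add [twhip,kzdm,noz] -> 10 lines: dxq rwzo nrner umj twhip kzdm noz ggrwo vhkrn iot
Final line 9: vhkrn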